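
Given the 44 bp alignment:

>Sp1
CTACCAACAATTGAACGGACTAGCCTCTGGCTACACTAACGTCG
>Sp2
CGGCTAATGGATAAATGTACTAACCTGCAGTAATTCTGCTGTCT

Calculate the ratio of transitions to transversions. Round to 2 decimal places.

1.75

Transitions are A↔G and C↔T; transversions are all other mismatches.
Transitions: 14. Transversions: 8.
R = 14/8 = 1.75.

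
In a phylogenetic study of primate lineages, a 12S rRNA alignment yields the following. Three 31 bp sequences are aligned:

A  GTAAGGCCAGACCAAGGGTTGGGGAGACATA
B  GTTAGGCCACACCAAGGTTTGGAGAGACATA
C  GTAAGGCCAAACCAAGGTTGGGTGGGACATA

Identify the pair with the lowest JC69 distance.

A–B: 4/31 differ, p = 0.129, d = 0.142.
A–C: 5/31 differ, p = 0.161, d = 0.182.
B–C: 5/31 differ, p = 0.161, d = 0.182.
The smallest distance is between A and B.

A and B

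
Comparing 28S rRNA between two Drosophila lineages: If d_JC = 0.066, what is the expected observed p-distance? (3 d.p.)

p = (3/4)(1 − e^(−4d/3)) = 0.75 × (1 − e^(-0.088)) = 0.75 × (1 − 0.915761) = 0.063179.

0.063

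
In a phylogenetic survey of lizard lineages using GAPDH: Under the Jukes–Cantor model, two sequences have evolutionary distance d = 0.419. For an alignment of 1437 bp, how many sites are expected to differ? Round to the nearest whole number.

Invert JC69: p = (3/4)(1 − e^(−4d/3)) = 0.75 × (1 − e^(-0.558667)) = 0.75 × (1 − 0.571971) = 0.321022.
Expected differing sites = pL ≈ 0.321022 × 1437 = 461.308614 ≈ 461.

461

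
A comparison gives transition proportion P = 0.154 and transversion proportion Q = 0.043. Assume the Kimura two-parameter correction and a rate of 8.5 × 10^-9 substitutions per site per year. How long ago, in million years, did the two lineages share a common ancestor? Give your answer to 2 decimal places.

Under the Kimura two-parameter model, d = −½ ln(1 − 2P − Q) − ¼ ln(1 − 2Q).
1 − 2P − Q = 0.649, giving −½ ln(0.649) = 0.216161.
1 − 2Q = 0.914, giving −¼ ln(0.914) = 0.022481.
d = 0.216161 + 0.022481 = 0.238642.
Under a molecular clock d = 2μt, so t = d/(2μ) = 0.238642 / (2 × 8.5 × 10^-9) = 14.04 million years.

14.04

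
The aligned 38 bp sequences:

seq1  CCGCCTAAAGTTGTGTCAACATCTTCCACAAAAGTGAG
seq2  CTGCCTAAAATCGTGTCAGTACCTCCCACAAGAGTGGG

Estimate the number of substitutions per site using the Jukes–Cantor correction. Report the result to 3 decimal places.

0.285

The sequences differ at 9 of 38 sites (2, 10, 12, 19, 20, 22, 25, 32, 37), so p = 9/38 ≈ 0.236842.
d = −(3/4) ln(1 − 4p/3) = −0.75 ln(1 − 0.315789) = −0.75 ln(0.684211)
  = −0.75 × (-0.379489) = 0.284617 substitutions/site.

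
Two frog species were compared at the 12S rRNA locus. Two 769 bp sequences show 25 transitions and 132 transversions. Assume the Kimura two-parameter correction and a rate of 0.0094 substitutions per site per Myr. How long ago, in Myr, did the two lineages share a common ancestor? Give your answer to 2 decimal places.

12.77

P = 25/769 ≈ 0.03251 and Q = 132/769 ≈ 0.171651.
Under the Kimura two-parameter model, d = −½ ln(1 − 2P − Q) − ¼ ln(1 − 2Q).
1 − 2P − Q = 0.763329, giving −½ ln(0.763329) = 0.135033.
1 − 2Q = 0.656698, giving −¼ ln(0.656698) = 0.105133.
d = 0.135033 + 0.105133 = 0.240166.
Under a molecular clock d = 2μt, so t = d/(2μ) = 0.240166 / (2 × 0.0094) = 12.77 Myr.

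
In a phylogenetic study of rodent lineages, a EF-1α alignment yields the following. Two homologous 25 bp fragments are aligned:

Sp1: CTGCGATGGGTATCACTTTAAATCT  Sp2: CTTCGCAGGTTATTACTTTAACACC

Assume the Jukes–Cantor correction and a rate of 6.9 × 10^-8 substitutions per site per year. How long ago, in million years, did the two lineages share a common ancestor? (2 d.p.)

3.02

The sequences differ at 8 of 25 sites (3, 6, 7, 10, 14, 22, 23, 25), so p = 8/25 = 0.32.
d = −(3/4) ln(1 − 4p/3) = −0.75 ln(1 − 0.426667) = −0.75 ln(0.573333)
  = −0.75 × (-0.556289) = 0.417217 substitutions/site.
Under a molecular clock d = 2μt, so t = d/(2μ) = 0.417217 / (2 × 6.9 × 10^-8) = 3.02 million years.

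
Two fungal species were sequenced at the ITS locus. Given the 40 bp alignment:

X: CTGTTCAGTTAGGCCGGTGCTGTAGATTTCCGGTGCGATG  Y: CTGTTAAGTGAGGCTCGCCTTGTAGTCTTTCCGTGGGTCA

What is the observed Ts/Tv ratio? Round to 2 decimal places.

Transitions are A↔G and C↔T; transversions are all other mismatches.
Transitions: 7. Transversions: 8.
R = 7/8 = 0.875 ≈ 0.88 (to 2 d.p.).

0.88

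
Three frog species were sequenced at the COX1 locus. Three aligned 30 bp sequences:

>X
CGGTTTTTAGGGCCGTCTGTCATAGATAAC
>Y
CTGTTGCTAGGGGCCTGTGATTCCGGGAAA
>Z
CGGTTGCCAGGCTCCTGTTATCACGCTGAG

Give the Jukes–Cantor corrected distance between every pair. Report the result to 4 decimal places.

X–Y: 14/30 sites differ → p ≈ 0.466667, d = −0.75 ln(1 − 0.622223) = 0.730088 ≈ 0.7301.
X–Z: 16/30 sites differ → p ≈ 0.533333, d = −0.75 ln(1 − 0.711111) = 0.931285 ≈ 0.9313.
Y–Z: 11/30 sites differ → p ≈ 0.366667, d = −0.75 ln(1 − 0.488889) = 0.503376 ≈ 0.5034.

d(X,Y) = 0.7301, d(X,Z) = 0.9313, d(Y,Z) = 0.5034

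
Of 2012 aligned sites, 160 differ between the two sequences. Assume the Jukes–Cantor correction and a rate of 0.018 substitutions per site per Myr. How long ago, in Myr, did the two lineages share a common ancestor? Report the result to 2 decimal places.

2.34

p = 160/2012 ≈ 0.079523.
d = −(3/4) ln(1 − 4p/3) = −0.75 ln(1 − 0.106031) = −0.75 ln(0.893969)
  = −0.75 × (-0.112084) = 0.084063 substitutions/site.
Under a molecular clock d = 2μt, so t = d/(2μ) = 0.084063 / (2 × 0.018) = 2.34 Myr.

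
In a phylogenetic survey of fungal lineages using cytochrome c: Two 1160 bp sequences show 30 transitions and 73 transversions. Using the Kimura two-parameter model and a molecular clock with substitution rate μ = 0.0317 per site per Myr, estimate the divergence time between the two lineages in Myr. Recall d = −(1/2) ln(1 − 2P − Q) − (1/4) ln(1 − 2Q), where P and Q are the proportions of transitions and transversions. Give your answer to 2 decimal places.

1.49

P = 30/1160 ≈ 0.025862 and Q = 73/1160 ≈ 0.062931.
Under the Kimura two-parameter model, d = −½ ln(1 − 2P − Q) − ¼ ln(1 − 2Q).
1 − 2P − Q = 0.885345, giving −½ ln(0.885345) = 0.060889.
1 − 2Q = 0.874138, giving −¼ ln(0.874138) = 0.033629.
d = 0.060889 + 0.033629 = 0.094518.
Under a molecular clock d = 2μt, so t = d/(2μ) = 0.094518 / (2 × 0.0317) = 1.49 Myr.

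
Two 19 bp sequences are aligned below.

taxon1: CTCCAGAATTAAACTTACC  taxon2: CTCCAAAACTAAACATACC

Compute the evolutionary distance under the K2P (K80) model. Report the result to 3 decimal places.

Of 19 sites, 2 differences are transitions and 1 are transversions, so P = 2/19 ≈ 0.105263 and Q = 1/19 ≈ 0.052632.
Under the Kimura two-parameter model, d = −½ ln(1 − 2P − Q) − ¼ ln(1 − 2Q).
1 − 2P − Q = 0.736842, giving −½ ln(0.736842) = 0.152691.
1 − 2Q = 0.894736, giving −¼ ln(0.894736) = 0.027807.
d = 0.152691 + 0.027807 = 0.180498.

0.180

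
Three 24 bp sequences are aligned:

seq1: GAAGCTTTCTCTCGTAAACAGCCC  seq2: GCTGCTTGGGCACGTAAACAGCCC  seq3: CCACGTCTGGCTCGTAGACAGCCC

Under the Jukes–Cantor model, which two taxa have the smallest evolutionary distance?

seq1–seq2: 6/24 differ, p = 0.250, d = 0.304.
seq1–seq3: 8/24 differ, p = 0.333, d = 0.441.
seq2–seq3: 8/24 differ, p = 0.333, d = 0.441.
The smallest distance is between seq1 and seq2.

seq1 and seq2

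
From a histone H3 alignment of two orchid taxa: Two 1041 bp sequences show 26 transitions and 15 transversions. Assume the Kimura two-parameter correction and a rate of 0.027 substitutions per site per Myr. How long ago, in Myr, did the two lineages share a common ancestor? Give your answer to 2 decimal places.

P = 26/1041 ≈ 0.024976 and Q = 15/1041 ≈ 0.014409.
Under the Kimura two-parameter model, d = −½ ln(1 − 2P − Q) − ¼ ln(1 − 2Q).
1 − 2P − Q = 0.935639, giving −½ ln(0.935639) = 0.033263.
1 − 2Q = 0.971182, giving −¼ ln(0.971182) = 0.007310.
d = 0.033263 + 0.007310 = 0.040573.
Under a molecular clock d = 2μt, so t = d/(2μ) = 0.040573 / (2 × 0.027) = 0.75 Myr.

0.75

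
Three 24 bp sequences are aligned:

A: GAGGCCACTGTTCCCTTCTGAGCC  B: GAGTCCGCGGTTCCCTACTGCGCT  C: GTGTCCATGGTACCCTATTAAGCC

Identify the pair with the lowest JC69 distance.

A and B

A–B: 6/24 differ, p = 0.250, d = 0.304.
A–C: 8/24 differ, p = 0.333, d = 0.441.
B–C: 8/24 differ, p = 0.333, d = 0.441.
The smallest distance is between A and B.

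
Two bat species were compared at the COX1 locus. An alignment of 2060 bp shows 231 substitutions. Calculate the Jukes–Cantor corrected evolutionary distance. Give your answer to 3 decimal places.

0.121

p = 231/2060 ≈ 0.112136.
d = −(3/4) ln(1 − 4p/3) = −0.75 ln(1 − 0.149515) = −0.75 ln(0.850485)
  = −0.75 × (-0.161949) = 0.121462 substitutions/site.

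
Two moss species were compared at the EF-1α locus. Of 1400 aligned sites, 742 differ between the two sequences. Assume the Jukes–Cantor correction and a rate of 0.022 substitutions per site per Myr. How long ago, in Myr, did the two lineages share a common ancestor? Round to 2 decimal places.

20.91

p = 742/1400 = 0.53.
d = −(3/4) ln(1 − 4p/3) = −0.75 ln(1 − 0.706667) = −0.75 ln(0.293333)
  = −0.75 × (-1.226447) = 0.919835 substitutions/site.
Under a molecular clock d = 2μt, so t = d/(2μ) = 0.919835 / (2 × 0.022) = 20.91 Myr.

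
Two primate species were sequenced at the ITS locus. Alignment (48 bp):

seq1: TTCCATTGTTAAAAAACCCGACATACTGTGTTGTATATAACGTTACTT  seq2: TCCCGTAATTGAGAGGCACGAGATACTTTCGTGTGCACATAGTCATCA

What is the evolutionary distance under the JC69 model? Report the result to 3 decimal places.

0.708

The sequences differ at 22 of 48 sites, so p = 22/48 ≈ 0.458333.
d = −(3/4) ln(1 − 4p/3) = −0.75 ln(1 − 0.611111) = −0.75 ln(0.388889)
  = −0.75 × (-0.944461) = 0.708346 substitutions/site.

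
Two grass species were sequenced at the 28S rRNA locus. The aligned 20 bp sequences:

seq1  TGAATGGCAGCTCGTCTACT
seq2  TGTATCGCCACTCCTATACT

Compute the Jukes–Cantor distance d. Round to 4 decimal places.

The sequences differ at 6 of 20 sites (3, 6, 9, 10, 14, 16), so p = 6/20 = 0.3.
d = −(3/4) ln(1 − 4p/3) = −0.75 ln(1 − 0.4) = −0.75 ln(0.6)
  = −0.75 × (-0.510826) = 0.383120 substitutions/site.

0.3831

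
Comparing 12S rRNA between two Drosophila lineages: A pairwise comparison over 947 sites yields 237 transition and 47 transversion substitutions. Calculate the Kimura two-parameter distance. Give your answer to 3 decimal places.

0.426

P = 237/947 ≈ 0.250264 and Q = 47/947 ≈ 0.04963.
Under the Kimura two-parameter model, d = −½ ln(1 − 2P − Q) − ¼ ln(1 − 2Q).
1 − 2P − Q = 0.449842, giving −½ ln(0.449842) = 0.399429.
1 − 2Q = 0.90074, giving −¼ ln(0.90074) = 0.026135.
d = 0.399429 + 0.026135 = 0.425564.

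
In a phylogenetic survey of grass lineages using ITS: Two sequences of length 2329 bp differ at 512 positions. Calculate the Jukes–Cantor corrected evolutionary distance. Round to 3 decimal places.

0.260

p = 512/2329 ≈ 0.219837.
d = −(3/4) ln(1 − 4p/3) = −0.75 ln(1 − 0.293116) = −0.75 ln(0.706884)
  = −0.75 × (-0.346889) = 0.260167 substitutions/site.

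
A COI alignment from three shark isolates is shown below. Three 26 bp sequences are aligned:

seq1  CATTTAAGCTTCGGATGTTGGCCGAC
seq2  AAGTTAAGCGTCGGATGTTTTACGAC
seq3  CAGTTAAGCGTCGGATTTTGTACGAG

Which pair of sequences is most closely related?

seq2 and seq3

seq1–seq2: 6/26 differ, p = 0.231, d = 0.276.
seq1–seq3: 6/26 differ, p = 0.231, d = 0.276.
seq2–seq3: 4/26 differ, p = 0.154, d = 0.172.
The smallest distance is between seq2 and seq3.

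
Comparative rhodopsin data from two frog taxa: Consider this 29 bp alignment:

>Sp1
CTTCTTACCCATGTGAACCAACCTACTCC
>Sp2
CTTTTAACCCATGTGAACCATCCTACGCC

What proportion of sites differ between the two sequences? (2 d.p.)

The sequences differ at 4 of 29 positions (sites 4, 6, 21, 27).
p = 4/29 = 0.137931… ≈ 0.14 (to 2 d.p.).

0.14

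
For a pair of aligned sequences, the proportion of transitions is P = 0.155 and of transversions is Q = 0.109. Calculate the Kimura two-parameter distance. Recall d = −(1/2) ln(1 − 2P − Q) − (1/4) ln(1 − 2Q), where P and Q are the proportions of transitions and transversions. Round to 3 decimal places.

0.333

Under the Kimura two-parameter model, d = −½ ln(1 − 2P − Q) − ¼ ln(1 − 2Q).
1 − 2P − Q = 0.581, giving −½ ln(0.581) = 0.271502.
1 − 2Q = 0.782, giving −¼ ln(0.782) = 0.061475.
d = 0.271502 + 0.061475 = 0.332977.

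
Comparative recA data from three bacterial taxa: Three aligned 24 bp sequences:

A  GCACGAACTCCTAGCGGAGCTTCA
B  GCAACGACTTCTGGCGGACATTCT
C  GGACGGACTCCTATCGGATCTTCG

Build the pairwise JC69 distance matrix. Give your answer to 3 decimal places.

A–B: 8/24 sites differ → p ≈ 0.333333, d = −0.75 ln(1 − 0.444444) = 0.440839 ≈ 0.441.
A–C: 5/24 sites differ → p ≈ 0.208333, d = −0.75 ln(1 − 0.277777) = 0.244066 ≈ 0.244.
B–C: 9/24 sites differ → p = 0.375, d = −0.75 ln(1 − 0.5) = 0.519860 ≈ 0.520.

d(A,B) = 0.441, d(A,C) = 0.244, d(B,C) = 0.520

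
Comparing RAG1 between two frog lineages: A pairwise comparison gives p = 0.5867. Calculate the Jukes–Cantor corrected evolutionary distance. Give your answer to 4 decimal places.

1.1434

d = −(3/4) ln(1 − 4p/3) = −0.75 ln(1 − 0.782267) = −0.75 ln(0.217733)
  = −0.75 × (-1.524486) = 1.143365 substitutions/site.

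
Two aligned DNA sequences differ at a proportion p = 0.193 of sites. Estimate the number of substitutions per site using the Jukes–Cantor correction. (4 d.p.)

d = −(3/4) ln(1 − 4p/3) = −0.75 ln(1 − 0.257333) = −0.75 ln(0.742667)
  = −0.75 × (-0.297508) = 0.223131 substitutions/site.

0.2231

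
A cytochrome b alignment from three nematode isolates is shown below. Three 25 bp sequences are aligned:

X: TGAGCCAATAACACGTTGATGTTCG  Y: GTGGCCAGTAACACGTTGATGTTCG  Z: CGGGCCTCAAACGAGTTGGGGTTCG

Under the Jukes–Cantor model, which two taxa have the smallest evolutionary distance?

X–Y: 4/25 differ, p = 0.160, d = 0.180.
X–Z: 9/25 differ, p = 0.360, d = 0.490.
Y–Z: 9/25 differ, p = 0.360, d = 0.490.
The smallest distance is between X and Y.

X and Y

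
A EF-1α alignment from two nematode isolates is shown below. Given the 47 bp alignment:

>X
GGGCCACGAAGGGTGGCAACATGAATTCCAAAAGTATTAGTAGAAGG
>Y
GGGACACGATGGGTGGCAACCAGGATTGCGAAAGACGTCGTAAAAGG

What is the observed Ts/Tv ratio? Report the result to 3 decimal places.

Transitions are A↔G and C↔T; transversions are all other mismatches.
Transitions: 3. Transversions: 9.
R = 3/9 = 0.333333… ≈ 0.333 (to 3 d.p.).

0.333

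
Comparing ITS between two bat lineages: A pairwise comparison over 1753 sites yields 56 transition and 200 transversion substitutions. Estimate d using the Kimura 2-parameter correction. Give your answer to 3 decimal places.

P = 56/1753 ≈ 0.031945 and Q = 200/1753 ≈ 0.11409.
Under the Kimura two-parameter model, d = −½ ln(1 − 2P − Q) − ¼ ln(1 − 2Q).
1 − 2P − Q = 0.82202, giving −½ ln(0.82202) = 0.097995.
1 − 2Q = 0.77182, giving −¼ ln(0.77182) = 0.064751.
d = 0.097995 + 0.064751 = 0.162746.

0.163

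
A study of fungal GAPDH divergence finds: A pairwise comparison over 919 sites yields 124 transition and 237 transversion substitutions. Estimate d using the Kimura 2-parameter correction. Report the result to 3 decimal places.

P = 124/919 ≈ 0.134929 and Q = 237/919 ≈ 0.257889.
Under the Kimura two-parameter model, d = −½ ln(1 − 2P − Q) − ¼ ln(1 − 2Q).
1 − 2P − Q = 0.472253, giving −½ ln(0.472253) = 0.375120.
1 − 2Q = 0.484222, giving −¼ ln(0.484222) = 0.181303.
d = 0.375120 + 0.181303 = 0.556423.

0.556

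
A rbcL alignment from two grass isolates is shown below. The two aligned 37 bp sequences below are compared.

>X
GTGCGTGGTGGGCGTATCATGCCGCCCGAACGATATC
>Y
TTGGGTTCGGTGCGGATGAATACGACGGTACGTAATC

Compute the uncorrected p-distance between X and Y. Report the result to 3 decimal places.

0.432

The sequences differ at 16 of 37 positions.
p = 16/37 = 0.432432… ≈ 0.432 (to 3 d.p.).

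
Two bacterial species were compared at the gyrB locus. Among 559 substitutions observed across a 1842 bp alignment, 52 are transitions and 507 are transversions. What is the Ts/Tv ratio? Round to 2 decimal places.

0.10

R = 52/507 = 0.102564… ≈ 0.10 (to 2 d.p.).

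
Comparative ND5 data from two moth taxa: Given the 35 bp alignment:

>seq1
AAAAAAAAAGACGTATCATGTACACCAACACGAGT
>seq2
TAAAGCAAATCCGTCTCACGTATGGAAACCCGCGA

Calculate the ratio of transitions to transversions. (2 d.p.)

Transitions are A↔G and C↔T; transversions are all other mismatches.
Transitions: 4. Transversions: 10.
R = 4/10 = 0.40.

0.40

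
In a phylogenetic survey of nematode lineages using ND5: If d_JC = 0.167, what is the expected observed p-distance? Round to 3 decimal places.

0.150

p = (3/4)(1 − e^(−4d/3)) = 0.75 × (1 − e^(-0.222667)) = 0.75 × (1 − 0.800381) = 0.149714.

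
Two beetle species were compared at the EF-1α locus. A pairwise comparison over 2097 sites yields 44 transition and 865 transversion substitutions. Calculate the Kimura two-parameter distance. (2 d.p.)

P = 44/2097 ≈ 0.020982 and Q = 865/2097 ≈ 0.412494.
Under the Kimura two-parameter model, d = −½ ln(1 − 2P − Q) − ¼ ln(1 − 2Q).
1 − 2P − Q = 0.545542, giving −½ ln(0.545542) = 0.302988.
1 − 2Q = 0.175012, giving −¼ ln(0.175012) = 0.435725.
d = 0.302988 + 0.435725 = 0.738713.

0.74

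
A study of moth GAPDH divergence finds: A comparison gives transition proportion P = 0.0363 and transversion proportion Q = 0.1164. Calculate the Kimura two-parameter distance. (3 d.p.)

Under the Kimura two-parameter model, d = −½ ln(1 − 2P − Q) − ¼ ln(1 − 2Q).
1 − 2P − Q = 0.811, giving −½ ln(0.811) = 0.104744.
1 − 2Q = 0.7672, giving −¼ ln(0.7672) = 0.066252.
d = 0.104744 + 0.066252 = 0.170996.

0.171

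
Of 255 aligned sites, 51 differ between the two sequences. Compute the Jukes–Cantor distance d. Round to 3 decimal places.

0.233

p = 51/255 = 0.2.
d = −(3/4) ln(1 − 4p/3) = −0.75 ln(1 − 0.266667) = −0.75 ln(0.733333)
  = −0.75 × (-0.310155) = 0.232616 substitutions/site.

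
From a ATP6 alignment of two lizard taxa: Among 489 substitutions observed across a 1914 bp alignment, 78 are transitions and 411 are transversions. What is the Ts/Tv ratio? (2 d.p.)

0.19

R = 78/411 = 0.189781… ≈ 0.19 (to 2 d.p.).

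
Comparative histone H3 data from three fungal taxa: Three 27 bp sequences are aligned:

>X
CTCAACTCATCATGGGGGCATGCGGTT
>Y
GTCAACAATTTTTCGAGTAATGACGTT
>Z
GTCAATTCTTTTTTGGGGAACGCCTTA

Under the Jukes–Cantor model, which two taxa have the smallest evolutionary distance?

Y and Z

X–Y: 12/27 differ, p = 0.444, d = 0.673.
X–Z: 11/27 differ, p = 0.407, d = 0.588.
Y–Z: 10/27 differ, p = 0.370, d = 0.511.
The smallest distance is between Y and Z.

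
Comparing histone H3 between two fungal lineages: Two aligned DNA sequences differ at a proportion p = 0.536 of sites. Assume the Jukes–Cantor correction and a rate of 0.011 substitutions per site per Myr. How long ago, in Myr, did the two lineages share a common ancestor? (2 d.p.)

42.75

d = −(3/4) ln(1 − 4p/3) = −0.75 ln(1 − 0.714667) = −0.75 ln(0.285333)
  = −0.75 × (-1.254098) = 0.940574 substitutions/site.
Under a molecular clock d = 2μt, so t = d/(2μ) = 0.940574 / (2 × 0.011) = 42.75 Myr.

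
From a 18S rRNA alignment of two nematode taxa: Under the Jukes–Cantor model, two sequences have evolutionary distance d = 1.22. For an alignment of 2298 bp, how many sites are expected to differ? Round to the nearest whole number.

1385

Invert JC69: p = (3/4)(1 − e^(−4d/3)) = 0.75 × (1 − e^(-1.626667)) = 0.75 × (1 − 0.196584) = 0.602562.
Expected differing sites = pL ≈ 0.602562 × 2298 = 1384.687476 ≈ 1385.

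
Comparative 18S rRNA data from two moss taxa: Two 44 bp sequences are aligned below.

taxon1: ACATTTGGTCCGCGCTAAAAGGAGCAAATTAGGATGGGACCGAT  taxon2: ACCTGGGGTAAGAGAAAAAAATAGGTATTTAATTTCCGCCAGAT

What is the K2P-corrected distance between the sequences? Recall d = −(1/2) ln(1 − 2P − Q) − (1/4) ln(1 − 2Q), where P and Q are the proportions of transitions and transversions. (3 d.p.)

0.773

Of 44 sites, 2 differences are transitions and 18 are transversions, so P = 2/44 ≈ 0.045455 and Q = 18/44 ≈ 0.409091.
Under the Kimura two-parameter model, d = −½ ln(1 − 2P − Q) − ¼ ln(1 − 2Q).
1 − 2P − Q = 0.499999, giving −½ ln(0.499999) = 0.346575.
1 − 2Q = 0.181818, giving −¼ ln(0.181818) = 0.426187.
d = 0.346575 + 0.426187 = 0.772762.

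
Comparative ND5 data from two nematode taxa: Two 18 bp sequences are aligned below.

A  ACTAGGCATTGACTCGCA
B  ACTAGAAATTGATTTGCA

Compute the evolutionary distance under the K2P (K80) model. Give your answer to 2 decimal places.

0.28

Of 18 sites, 3 differences are transitions and 1 are transversions, so P = 3/18 ≈ 0.166667 and Q = 1/18 ≈ 0.055556.
Under the Kimura two-parameter model, d = −½ ln(1 − 2P − Q) − ¼ ln(1 − 2Q).
1 − 2P − Q = 0.61111, giving −½ ln(0.61111) = 0.246239.
1 − 2Q = 0.888888, giving −¼ ln(0.888888) = 0.029446.
d = 0.246239 + 0.029446 = 0.275685.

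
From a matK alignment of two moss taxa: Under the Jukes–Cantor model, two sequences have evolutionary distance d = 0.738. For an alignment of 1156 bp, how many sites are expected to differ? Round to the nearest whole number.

543

Invert JC69: p = (3/4)(1 − e^(−4d/3)) = 0.75 × (1 − e^(-0.984)) = 0.75 × (1 − 0.373813) = 0.469640.
Expected differing sites = pL ≈ 0.469640 × 1156 = 542.90384 ≈ 543.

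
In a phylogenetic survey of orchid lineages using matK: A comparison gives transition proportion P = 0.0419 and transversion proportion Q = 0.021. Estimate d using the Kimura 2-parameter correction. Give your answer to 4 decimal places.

0.0661

Under the Kimura two-parameter model, d = −½ ln(1 − 2P − Q) − ¼ ln(1 − 2Q).
1 − 2P − Q = 0.8952, giving −½ ln(0.8952) = 0.055354.
1 − 2Q = 0.958, giving −¼ ln(0.958) = 0.010727.
d = 0.055354 + 0.010727 = 0.066081.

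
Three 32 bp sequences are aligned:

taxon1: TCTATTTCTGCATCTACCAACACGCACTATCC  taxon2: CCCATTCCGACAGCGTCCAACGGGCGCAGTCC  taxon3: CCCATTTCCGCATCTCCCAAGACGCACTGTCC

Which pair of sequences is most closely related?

taxon1 and taxon3

taxon1–taxon2: 13/32 differ, p = 0.406, d = 0.585.
taxon1–taxon3: 6/32 differ, p = 0.188, d = 0.216.
taxon2–taxon3: 11/32 differ, p = 0.344, d = 0.460.
The smallest distance is between taxon1 and taxon3.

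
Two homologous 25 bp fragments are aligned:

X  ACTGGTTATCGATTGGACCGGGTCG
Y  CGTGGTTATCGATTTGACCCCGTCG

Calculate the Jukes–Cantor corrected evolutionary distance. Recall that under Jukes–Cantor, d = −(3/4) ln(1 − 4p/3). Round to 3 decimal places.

0.233

The sequences differ at 5 of 25 sites (1, 2, 15, 20, 21), so p = 5/25 = 0.2.
d = −(3/4) ln(1 − 4p/3) = −0.75 ln(1 − 0.266667) = −0.75 ln(0.733333)
  = −0.75 × (-0.310155) = 0.232616 substitutions/site.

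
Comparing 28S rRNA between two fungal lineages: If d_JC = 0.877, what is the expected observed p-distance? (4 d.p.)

p = (3/4)(1 − e^(−4d/3)) = 0.75 × (1 − e^(-1.169333)) = 0.75 × (1 − 0.310574) = 0.517070.

0.5171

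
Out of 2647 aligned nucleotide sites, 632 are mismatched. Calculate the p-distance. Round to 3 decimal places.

0.239

p = 632/2647 = 0.238760… ≈ 0.239 (to 3 d.p.).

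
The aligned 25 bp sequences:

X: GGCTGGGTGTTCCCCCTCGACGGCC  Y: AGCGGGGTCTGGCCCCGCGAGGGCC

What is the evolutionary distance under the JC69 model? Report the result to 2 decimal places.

The sequences differ at 7 of 25 sites (1, 4, 9, 11, 12, 17, 21), so p = 7/25 = 0.28.
d = −(3/4) ln(1 − 4p/3) = −0.75 ln(1 − 0.373333) = −0.75 ln(0.626667)
  = −0.75 × (-0.467340) = 0.350505 substitutions/site.

0.35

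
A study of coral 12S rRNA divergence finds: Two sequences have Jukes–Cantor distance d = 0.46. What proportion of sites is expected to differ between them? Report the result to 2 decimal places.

0.34

p = (3/4)(1 − e^(−4d/3)) = 0.75 × (1 − e^(-0.613333)) = 0.75 × (1 − 0.541543) = 0.343843.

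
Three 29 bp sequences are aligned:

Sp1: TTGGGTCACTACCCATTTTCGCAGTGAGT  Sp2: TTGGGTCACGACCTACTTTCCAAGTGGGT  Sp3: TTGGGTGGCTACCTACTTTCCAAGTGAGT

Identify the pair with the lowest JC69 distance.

Sp1–Sp2: 6/29 differ, p = 0.207, d = 0.242.
Sp1–Sp3: 6/29 differ, p = 0.207, d = 0.242.
Sp2–Sp3: 4/29 differ, p = 0.138, d = 0.152.
The smallest distance is between Sp2 and Sp3.

Sp2 and Sp3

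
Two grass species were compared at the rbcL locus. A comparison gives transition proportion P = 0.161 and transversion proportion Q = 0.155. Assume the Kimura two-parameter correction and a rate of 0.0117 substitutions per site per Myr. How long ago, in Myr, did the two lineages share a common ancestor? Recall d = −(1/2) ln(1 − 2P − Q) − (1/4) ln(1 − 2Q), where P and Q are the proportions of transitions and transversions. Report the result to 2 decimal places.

17.81

Under the Kimura two-parameter model, d = −½ ln(1 − 2P − Q) − ¼ ln(1 − 2Q).
1 − 2P − Q = 0.523, giving −½ ln(0.523) = 0.324087.
1 − 2Q = 0.69, giving −¼ ln(0.69) = 0.092766.
d = 0.324087 + 0.092766 = 0.416853.
Under a molecular clock d = 2μt, so t = d/(2μ) = 0.416853 / (2 × 0.0117) = 17.81 Myr.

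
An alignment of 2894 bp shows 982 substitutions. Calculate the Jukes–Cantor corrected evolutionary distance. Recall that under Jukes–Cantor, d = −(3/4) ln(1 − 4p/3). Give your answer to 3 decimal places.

0.452

p = 982/2894 ≈ 0.339323.
d = −(3/4) ln(1 − 4p/3) = −0.75 ln(1 − 0.452431) = −0.75 ln(0.547569)
  = −0.75 × (-0.602267) = 0.451700 substitutions/site.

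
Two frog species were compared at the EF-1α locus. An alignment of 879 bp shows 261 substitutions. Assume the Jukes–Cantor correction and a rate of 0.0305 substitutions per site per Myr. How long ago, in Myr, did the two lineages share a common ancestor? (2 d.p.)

6.20

p = 261/879 ≈ 0.296928.
d = −(3/4) ln(1 − 4p/3) = −0.75 ln(1 − 0.395904) = −0.75 ln(0.604096)
  = −0.75 × (-0.504022) = 0.378017 substitutions/site.
Under a molecular clock d = 2μt, so t = d/(2μ) = 0.378017 / (2 × 0.0305) = 6.20 Myr.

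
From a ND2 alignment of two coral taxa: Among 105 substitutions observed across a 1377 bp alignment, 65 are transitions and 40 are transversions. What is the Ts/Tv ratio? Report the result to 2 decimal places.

R = 65/40 = 1.625 ≈ 1.63 (to 2 d.p.).

1.63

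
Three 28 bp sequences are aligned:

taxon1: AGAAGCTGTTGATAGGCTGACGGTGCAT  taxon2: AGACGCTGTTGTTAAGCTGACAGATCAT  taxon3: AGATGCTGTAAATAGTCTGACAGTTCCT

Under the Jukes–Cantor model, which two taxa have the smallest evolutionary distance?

taxon1–taxon2: 6/28 differ, p = 0.214, d = 0.252.
taxon1–taxon3: 7/28 differ, p = 0.250, d = 0.304.
taxon2–taxon3: 8/28 differ, p = 0.286, d = 0.360.
The smallest distance is between taxon1 and taxon2.

taxon1 and taxon2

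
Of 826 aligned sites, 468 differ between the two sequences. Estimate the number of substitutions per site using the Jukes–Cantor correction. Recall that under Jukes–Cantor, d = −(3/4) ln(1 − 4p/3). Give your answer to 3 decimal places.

1.056

p = 468/826 ≈ 0.566586.
d = −(3/4) ln(1 − 4p/3) = −0.75 ln(1 − 0.755448) = −0.75 ln(0.244552)
  = −0.75 × (-1.408327) = 1.056245 substitutions/site.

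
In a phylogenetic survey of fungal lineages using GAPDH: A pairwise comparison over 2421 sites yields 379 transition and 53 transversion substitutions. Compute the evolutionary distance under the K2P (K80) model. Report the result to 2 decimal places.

P = 379/2421 ≈ 0.156547 and Q = 53/2421 ≈ 0.021892.
Under the Kimura two-parameter model, d = −½ ln(1 − 2P − Q) − ¼ ln(1 − 2Q).
1 − 2P − Q = 0.665014, giving −½ ln(0.665014) = 0.203974.
1 − 2Q = 0.956216, giving −¼ ln(0.956216) = 0.011193.
d = 0.203974 + 0.011193 = 0.215167.

0.22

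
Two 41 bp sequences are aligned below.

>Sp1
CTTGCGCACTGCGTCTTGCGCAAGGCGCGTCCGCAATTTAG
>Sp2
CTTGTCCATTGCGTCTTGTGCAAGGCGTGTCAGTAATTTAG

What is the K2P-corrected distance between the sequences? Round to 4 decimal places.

Of 41 sites, 5 differences are transitions and 2 are transversions, so P = 5/41 ≈ 0.121951 and Q = 2/41 ≈ 0.04878.
Under the Kimura two-parameter model, d = −½ ln(1 − 2P − Q) − ¼ ln(1 − 2Q).
1 − 2P − Q = 0.707318, giving −½ ln(0.707318) = 0.173137.
1 − 2Q = 0.90244, giving −¼ ln(0.90244) = 0.025663.
d = 0.173137 + 0.025663 = 0.198800.

0.1988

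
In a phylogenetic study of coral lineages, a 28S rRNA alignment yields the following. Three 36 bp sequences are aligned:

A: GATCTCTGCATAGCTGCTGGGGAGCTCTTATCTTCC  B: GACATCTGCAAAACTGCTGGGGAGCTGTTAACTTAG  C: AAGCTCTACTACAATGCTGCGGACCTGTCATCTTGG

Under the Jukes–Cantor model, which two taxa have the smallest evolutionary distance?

A and B

A–B: 8/36 differ, p = 0.222, d = 0.264.
A–C: 14/36 differ, p = 0.389, d = 0.548.
B–C: 12/36 differ, p = 0.333, d = 0.441.
The smallest distance is between A and B.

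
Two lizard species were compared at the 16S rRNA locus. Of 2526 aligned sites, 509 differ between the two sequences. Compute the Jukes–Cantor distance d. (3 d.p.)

0.235

p = 509/2526 ≈ 0.201504.
d = −(3/4) ln(1 − 4p/3) = −0.75 ln(1 − 0.268672) = −0.75 ln(0.731328)
  = −0.75 × (-0.312893) = 0.234670 substitutions/site.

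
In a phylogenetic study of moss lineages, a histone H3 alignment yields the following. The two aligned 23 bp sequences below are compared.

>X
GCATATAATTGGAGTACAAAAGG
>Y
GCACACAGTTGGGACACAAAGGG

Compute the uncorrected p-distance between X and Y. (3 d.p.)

The sequences differ at 7 of 23 positions (sites 4, 6, 8, 13, 14, 15, 21).
p = 7/23 = 0.304347… ≈ 0.304 (to 3 d.p.).

0.304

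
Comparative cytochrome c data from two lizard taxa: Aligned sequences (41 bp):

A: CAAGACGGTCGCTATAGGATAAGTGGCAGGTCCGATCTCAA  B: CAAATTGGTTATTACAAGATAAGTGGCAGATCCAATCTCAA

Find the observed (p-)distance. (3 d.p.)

The sequences differ at 10 of 41 positions (sites 4, 5, 6, 10, 11, 12, 15, 17, 30, 34).
p = 10/41 = 0.243902… ≈ 0.244 (to 3 d.p.).

0.244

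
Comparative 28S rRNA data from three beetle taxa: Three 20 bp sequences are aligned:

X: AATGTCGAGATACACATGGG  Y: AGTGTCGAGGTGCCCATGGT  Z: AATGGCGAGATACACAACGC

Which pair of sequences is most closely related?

X and Z

X–Y: 5/20 differ, p = 0.250, d = 0.304.
X–Z: 4/20 differ, p = 0.200, d = 0.233.
Y–Z: 8/20 differ, p = 0.400, d = 0.572.
The smallest distance is between X and Z.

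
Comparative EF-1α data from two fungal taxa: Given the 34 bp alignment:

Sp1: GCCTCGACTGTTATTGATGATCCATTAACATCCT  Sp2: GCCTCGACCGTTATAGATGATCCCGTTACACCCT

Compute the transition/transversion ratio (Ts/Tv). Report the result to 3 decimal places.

0.500

Transitions are A↔G and C↔T; transversions are all other mismatches.
Transitions: 2. Transversions: 4.
R = 2/4 = 0.500.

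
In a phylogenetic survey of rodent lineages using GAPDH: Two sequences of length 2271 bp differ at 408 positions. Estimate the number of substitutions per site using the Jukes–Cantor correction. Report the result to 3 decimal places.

p = 408/2271 ≈ 0.179657.
d = −(3/4) ln(1 − 4p/3) = −0.75 ln(1 − 0.239543) = −0.75 ln(0.760457)
  = −0.75 × (-0.273836) = 0.205377 substitutions/site.

0.205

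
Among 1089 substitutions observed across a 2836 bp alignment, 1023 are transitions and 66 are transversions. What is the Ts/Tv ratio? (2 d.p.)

R = 1023/66 = 15.50.

15.50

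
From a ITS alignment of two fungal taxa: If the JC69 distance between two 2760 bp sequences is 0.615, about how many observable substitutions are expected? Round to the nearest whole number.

1158

Invert JC69: p = (3/4)(1 − e^(−4d/3)) = 0.75 × (1 − e^(-0.82)) = 0.75 × (1 − 0.440432) = 0.419676.
Expected differing sites = pL ≈ 0.419676 × 2760 = 1158.30576 ≈ 1158.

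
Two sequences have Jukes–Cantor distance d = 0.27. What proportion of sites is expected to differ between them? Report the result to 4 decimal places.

0.2267

p = (3/4)(1 − e^(−4d/3)) = 0.75 × (1 − e^(-0.36)) = 0.75 × (1 − 0.697676) = 0.226743.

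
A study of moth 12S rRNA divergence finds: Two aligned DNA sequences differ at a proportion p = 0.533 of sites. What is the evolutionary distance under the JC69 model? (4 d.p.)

0.9301

d = −(3/4) ln(1 − 4p/3) = −0.75 ln(1 − 0.710667) = −0.75 ln(0.289333)
  = −0.75 × (-1.240177) = 0.930133 substitutions/site.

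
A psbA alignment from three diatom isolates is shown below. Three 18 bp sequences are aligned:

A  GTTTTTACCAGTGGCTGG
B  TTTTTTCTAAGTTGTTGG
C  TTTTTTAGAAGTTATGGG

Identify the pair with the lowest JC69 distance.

B and C

A–B: 6/18 differ, p = 0.333, d = 0.441.
A–C: 7/18 differ, p = 0.389, d = 0.548.
B–C: 4/18 differ, p = 0.222, d = 0.264.
The smallest distance is between B and C.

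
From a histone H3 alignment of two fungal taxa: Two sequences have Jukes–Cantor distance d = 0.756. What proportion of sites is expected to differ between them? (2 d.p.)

p = (3/4)(1 − e^(−4d/3)) = 0.75 × (1 − e^(-1.008)) = 0.75 × (1 − 0.364948) = 0.476289.

0.48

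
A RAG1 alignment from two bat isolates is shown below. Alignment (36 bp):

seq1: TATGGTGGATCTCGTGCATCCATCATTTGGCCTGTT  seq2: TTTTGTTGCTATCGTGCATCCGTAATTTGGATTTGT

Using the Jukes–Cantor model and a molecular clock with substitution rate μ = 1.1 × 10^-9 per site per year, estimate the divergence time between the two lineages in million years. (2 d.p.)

178.38

The sequences differ at 11 of 36 sites, so p = 11/36 ≈ 0.305556.
d = −(3/4) ln(1 − 4p/3) = −0.75 ln(1 − 0.407408) = −0.75 ln(0.592592)
  = −0.75 × (-0.523249) = 0.392437 substitutions/site.
Under a molecular clock d = 2μt, so t = d/(2μ) = 0.392437 / (2 × 1.1 × 10^-9) = 178.38 million years.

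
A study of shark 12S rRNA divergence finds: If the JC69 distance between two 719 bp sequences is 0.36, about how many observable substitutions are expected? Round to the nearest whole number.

206

Invert JC69: p = (3/4)(1 − e^(−4d/3)) = 0.75 × (1 − e^(-0.48)) = 0.75 × (1 − 0.618783) = 0.285913.
Expected differing sites = pL ≈ 0.285913 × 719 = 205.571447 ≈ 206.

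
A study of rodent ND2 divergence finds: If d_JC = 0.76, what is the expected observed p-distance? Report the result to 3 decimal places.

p = (3/4)(1 − e^(−4d/3)) = 0.75 × (1 − e^(-1.013333)) = 0.75 × (1 − 0.363007) = 0.477745.

0.478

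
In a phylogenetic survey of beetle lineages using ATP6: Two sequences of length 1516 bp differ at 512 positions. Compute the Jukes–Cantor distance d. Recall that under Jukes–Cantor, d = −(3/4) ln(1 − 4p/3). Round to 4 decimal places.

p = 512/1516 ≈ 0.337731.
d = −(3/4) ln(1 − 4p/3) = −0.75 ln(1 − 0.450308) = −0.75 ln(0.549692)
  = −0.75 × (-0.598397) = 0.448798 substitutions/site.

0.4488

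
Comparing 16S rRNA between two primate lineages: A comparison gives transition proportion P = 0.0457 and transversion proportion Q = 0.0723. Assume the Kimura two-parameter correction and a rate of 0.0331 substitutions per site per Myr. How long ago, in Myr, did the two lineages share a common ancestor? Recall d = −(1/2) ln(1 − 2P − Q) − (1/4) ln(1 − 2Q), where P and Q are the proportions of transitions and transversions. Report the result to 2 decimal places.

Under the Kimura two-parameter model, d = −½ ln(1 − 2P − Q) − ¼ ln(1 − 2Q).
1 − 2P − Q = 0.8363, giving −½ ln(0.8363) = 0.089384.
1 − 2Q = 0.8554, giving −¼ ln(0.8554) = 0.039047.
d = 0.089384 + 0.039047 = 0.128431.
Under a molecular clock d = 2μt, so t = d/(2μ) = 0.128431 / (2 × 0.0331) = 1.94 Myr.

1.94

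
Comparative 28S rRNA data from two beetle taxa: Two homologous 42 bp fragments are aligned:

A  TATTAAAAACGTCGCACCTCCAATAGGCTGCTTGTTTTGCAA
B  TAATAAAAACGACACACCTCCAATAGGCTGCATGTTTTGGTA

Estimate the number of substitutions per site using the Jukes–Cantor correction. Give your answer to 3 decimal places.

The sequences differ at 6 of 42 sites (3, 12, 14, 32, 40, 41), so p = 6/42 ≈ 0.142857.
d = −(3/4) ln(1 − 4p/3) = −0.75 ln(1 − 0.190476) = −0.75 ln(0.809524)
  = −0.75 × (-0.211309) = 0.158482 substitutions/site.

0.158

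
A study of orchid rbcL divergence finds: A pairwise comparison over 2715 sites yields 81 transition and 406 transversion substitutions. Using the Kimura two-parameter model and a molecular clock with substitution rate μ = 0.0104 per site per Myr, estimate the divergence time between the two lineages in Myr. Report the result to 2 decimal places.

9.91

P = 81/2715 ≈ 0.029834 and Q = 406/2715 ≈ 0.14954.
Under the Kimura two-parameter model, d = −½ ln(1 − 2P − Q) − ¼ ln(1 − 2Q).
1 − 2P − Q = 0.790792, giving −½ ln(0.790792) = 0.117360.
1 − 2Q = 0.70092, giving −¼ ln(0.70092) = 0.088840.
d = 0.117360 + 0.088840 = 0.206200.
Under a molecular clock d = 2μt, so t = d/(2μ) = 0.206200 / (2 × 0.0104) = 9.91 Myr.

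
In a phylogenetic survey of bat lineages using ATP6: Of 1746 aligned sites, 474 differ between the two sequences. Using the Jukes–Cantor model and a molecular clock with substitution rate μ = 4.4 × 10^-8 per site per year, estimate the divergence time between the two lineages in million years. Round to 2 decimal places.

p = 474/1746 ≈ 0.271478.
d = −(3/4) ln(1 − 4p/3) = −0.75 ln(1 − 0.361971) = −0.75 ln(0.638029)
  = −0.75 × (-0.449372) = 0.337029 substitutions/site.
Under a molecular clock d = 2μt, so t = d/(2μ) = 0.337029 / (2 × 4.4 × 10^-8) = 3.83 million years.

3.83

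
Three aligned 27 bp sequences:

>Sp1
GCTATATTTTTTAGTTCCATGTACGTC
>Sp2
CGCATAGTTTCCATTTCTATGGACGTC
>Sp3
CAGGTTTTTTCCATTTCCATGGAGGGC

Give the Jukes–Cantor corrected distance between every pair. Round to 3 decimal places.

Sp1–Sp2: 9/27 sites differ → p ≈ 0.333333, d = −0.75 ln(1 − 0.444444) = 0.440839 ≈ 0.441.
Sp1–Sp3: 11/27 sites differ → p ≈ 0.407407, d = −0.75 ln(1 − 0.543209) = 0.587647 ≈ 0.588.
Sp2–Sp3: 8/27 sites differ → p ≈ 0.296296, d = −0.75 ln(1 − 0.395061) = 0.376971 ≈ 0.377.

d(Sp1,Sp2) = 0.441, d(Sp1,Sp3) = 0.588, d(Sp2,Sp3) = 0.377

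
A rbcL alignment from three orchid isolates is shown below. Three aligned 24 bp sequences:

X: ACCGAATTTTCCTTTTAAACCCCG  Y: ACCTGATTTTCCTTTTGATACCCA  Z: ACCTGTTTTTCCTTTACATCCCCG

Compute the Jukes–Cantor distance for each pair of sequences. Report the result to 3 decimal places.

X–Y: 6/24 sites differ → p = 0.25, d = −0.75 ln(1 − 0.333333) = 0.304098 ≈ 0.304.
X–Z: 6/24 sites differ → p = 0.25, d = −0.75 ln(1 − 0.333333) = 0.304098 ≈ 0.304.
Y–Z: 5/24 sites differ → p ≈ 0.208333, d = −0.75 ln(1 − 0.277777) = 0.244066 ≈ 0.244.

d(X,Y) = 0.304, d(X,Z) = 0.304, d(Y,Z) = 0.244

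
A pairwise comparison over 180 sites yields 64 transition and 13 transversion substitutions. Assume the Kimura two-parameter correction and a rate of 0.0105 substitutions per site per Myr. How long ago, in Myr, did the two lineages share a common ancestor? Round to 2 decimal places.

P = 64/180 ≈ 0.355556 and Q = 13/180 ≈ 0.072222.
Under the Kimura two-parameter model, d = −½ ln(1 − 2P − Q) − ¼ ln(1 − 2Q).
1 − 2P − Q = 0.216666, giving −½ ln(0.216666) = 0.764699.
1 − 2Q = 0.855556, giving −¼ ln(0.855556) = 0.039001.
d = 0.764699 + 0.039001 = 0.803700.
Under a molecular clock d = 2μt, so t = d/(2μ) = 0.803700 / (2 × 0.0105) = 38.27 Myr.

38.27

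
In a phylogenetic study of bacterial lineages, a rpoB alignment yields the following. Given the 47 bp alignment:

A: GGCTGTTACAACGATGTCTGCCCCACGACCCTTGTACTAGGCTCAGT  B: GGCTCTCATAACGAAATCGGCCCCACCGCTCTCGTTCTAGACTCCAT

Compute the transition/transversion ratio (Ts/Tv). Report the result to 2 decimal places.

1.33

Transitions are A↔G and C↔T; transversions are all other mismatches.
Transitions: 8. Transversions: 6.
R = 8/6 = 1.333333… ≈ 1.33 (to 2 d.p.).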